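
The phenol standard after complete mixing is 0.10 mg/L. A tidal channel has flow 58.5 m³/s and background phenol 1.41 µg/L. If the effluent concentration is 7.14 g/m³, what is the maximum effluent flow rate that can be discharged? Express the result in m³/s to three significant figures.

1.41 µg/L = 0.00141 mg/L.
Mass balance at complete mixing: C_std·(Q_w + Q_r) = Q_w·C_e + Q_r·C_b.
Rearranging, Q_w = Q_r·(C_std − C_b)/(C_e − C_std) = 58.5·(0.1 − 0.00141) / (7.14 − 0.1) = 0.8192 m³/s.

0.819 m³/s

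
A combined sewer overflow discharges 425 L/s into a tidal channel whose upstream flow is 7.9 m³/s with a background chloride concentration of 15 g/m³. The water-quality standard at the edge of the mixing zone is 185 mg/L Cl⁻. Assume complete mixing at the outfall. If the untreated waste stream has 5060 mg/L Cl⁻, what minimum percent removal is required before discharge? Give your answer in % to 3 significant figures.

425 L/s = 0.425 m³/s.
Mass balance: 185·8.325 = 0.425·Cₑ + 7.9·15.
Cₑ = (1540 − 118.5) / 0.425 = 3345 mg/L.
Required removal = 1 − 3345/5060 = 33.89 %.

33.9 %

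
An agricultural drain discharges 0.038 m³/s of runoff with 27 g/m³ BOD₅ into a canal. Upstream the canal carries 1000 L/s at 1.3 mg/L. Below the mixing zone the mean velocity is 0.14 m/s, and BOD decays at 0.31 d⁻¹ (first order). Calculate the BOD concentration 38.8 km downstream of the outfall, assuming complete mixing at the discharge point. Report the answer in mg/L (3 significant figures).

0.829 mg/L

1000 L/s = 1 m³/s.
After complete mixing, C₀ = (0.038·27 + 1·1.3) / 1.038 = 2.241 mg/L.
Travel time t = 3.88e+04 m / 0.14 m/s = 2.771e+05 s = 3.208 d.
C = 2.241·exp(−0.31·3.208) = 2.241·0.37 = 0.829 mg/L.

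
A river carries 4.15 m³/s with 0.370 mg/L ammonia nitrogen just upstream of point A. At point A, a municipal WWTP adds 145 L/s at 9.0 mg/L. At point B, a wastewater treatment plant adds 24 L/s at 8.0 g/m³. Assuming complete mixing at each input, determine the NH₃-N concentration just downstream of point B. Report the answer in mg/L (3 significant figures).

0.702 mg/L

145 L/s = 0.145 m³/s.
After input A: C = (4.15·0.37 + 0.145·9) / 4.295 = 0.6614 mg/L.
24 L/s = 0.024 m³/s.
After input B: C = (4.295·0.6614 + 0.024·8) / 4.319 = 0.7021 mg/L.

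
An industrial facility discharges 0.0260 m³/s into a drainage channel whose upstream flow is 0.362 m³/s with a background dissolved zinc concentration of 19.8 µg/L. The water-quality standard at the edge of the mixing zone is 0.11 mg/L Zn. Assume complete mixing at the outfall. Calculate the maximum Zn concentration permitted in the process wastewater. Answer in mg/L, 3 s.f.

1.37 mg/L

19.8 µg/L = 0.0198 mg/L.
Mass balance: 0.11·0.388 = 0.026·Cₑ + 0.362·0.0198.
Cₑ = (0.04268 − 0.007168) / 0.026 = 1.366 mg/L.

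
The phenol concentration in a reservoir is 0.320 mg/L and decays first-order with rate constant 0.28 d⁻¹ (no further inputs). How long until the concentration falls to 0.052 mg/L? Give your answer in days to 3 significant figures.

6.49 d

t = ln(C₀/C)/k = ln(0.320/0.052)/0.28 = 1.817/0.28 = 6.49 d.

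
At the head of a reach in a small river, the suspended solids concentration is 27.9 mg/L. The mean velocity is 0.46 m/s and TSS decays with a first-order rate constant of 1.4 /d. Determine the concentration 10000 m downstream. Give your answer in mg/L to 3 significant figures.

19.6 mg/L

Travel time t = 10000 m / 0.46 m/s = 1e+04/0.46 = 2.174e+04 s = 0.2516 d.
First-order decay: C = 27.9·exp(−1.4·0.2516) = 27.9·0.7031 = 19.62 mg/L.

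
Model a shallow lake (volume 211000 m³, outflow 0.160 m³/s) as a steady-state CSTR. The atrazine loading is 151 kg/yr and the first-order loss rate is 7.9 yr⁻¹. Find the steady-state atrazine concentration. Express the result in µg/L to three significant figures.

Outflow Q = 0.160 m³/s × 3.156e+07 s/yr = 5.049e+06 m³/yr.
Steady-state CSTR mass balance: W = Q·C + k·V·C, so C = W/(Q + kV).
Q + kV = 5.049e+06 + 7.9·211000 = 6.716e+06 m³/yr.
C = 151/6.716e+06 = 2.248e-05 kg/m³ = 0.02248 mg/L = 22.48 µg/L.

22.5 µg/L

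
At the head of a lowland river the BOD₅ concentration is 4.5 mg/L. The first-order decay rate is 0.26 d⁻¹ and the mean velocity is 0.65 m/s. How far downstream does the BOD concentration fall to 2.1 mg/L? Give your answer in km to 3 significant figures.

From C = C₀·e^(−kt), t = ln(C₀/C)/k = ln(4.5/2.1)/0.26 = 0.7621/0.26 = 2.931 d.
Distance = v·t = 0.65 m/s × 2.533e+05 s = 1.646e+05 m = 164.6 km.

165 km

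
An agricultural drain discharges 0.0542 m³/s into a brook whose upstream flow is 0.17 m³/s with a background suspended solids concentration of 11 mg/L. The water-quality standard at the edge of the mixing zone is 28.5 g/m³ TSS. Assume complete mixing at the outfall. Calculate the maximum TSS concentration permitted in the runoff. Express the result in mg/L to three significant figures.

83.4 mg/L

Mass balance: 28.5·0.2242 = 0.0542·Cₑ + 0.17·11.
Cₑ = (6.39 − 1.87) / 0.0542 = 83.39 mg/L.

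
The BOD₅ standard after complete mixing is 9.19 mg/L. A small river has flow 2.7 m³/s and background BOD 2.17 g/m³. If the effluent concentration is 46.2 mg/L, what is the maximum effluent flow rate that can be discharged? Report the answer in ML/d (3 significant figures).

44.2 ML/d

Mass balance at complete mixing: C_std·(Q_w + Q_r) = Q_w·C_e + Q_r·C_b.
Rearranging, Q_w = Q_r·(C_std − C_b)/(C_e − C_std) = 2.7·(9.19 − 2.17) / (46.2 − 9.19) = 0.5121 m³/s.
= 44.25 ML/d.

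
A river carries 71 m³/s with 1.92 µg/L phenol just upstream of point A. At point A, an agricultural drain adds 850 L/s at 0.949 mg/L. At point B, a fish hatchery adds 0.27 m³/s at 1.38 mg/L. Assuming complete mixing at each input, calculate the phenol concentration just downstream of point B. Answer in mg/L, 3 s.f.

1.92 µg/L = 0.00192 mg/L.
850 L/s = 0.85 m³/s.
After input A: C = (71·0.00192 + 0.85·0.949) / 71.85 = 0.01312 mg/L.
After input B: C = (71.85·0.01312 + 0.27·1.38) / 72.12 = 0.01824 mg/L.

0.0182 mg/L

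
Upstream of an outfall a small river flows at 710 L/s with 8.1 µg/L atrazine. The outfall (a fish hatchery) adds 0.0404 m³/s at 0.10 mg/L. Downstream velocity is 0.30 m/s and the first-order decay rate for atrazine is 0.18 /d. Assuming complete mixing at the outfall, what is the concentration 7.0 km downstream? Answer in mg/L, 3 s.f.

710 L/s = 0.71 m³/s.
8.1 µg/L = 0.0081 mg/L.
After complete mixing, C₀ = (0.0404·0.1 + 0.71·0.0081) / 0.7504 = 0.01305 mg/L.
Travel time t = 7000 m / 0.30 m/s = 2.333e+04 s = 0.2701 d.
C = 0.01305·exp(−0.18·0.2701) = 0.01305·0.9526 = 0.01243 mg/L.

0.0124 mg/L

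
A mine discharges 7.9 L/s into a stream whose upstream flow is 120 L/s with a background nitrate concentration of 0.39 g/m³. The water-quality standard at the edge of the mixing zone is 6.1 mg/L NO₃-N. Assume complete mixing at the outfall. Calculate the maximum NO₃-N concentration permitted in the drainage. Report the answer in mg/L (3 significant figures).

7.9 L/s = 0.0079 m³/s.
120 L/s = 0.12 m³/s.
Mass balance: 6.1·0.1279 = 0.0079·Cₑ + 0.12·0.39.
Cₑ = (0.7802 − 0.0468) / 0.0079 = 92.83 mg/L.

92.8 mg/L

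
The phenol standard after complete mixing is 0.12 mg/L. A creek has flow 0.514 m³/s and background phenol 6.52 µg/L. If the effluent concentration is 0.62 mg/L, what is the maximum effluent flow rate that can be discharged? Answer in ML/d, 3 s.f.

10.1 ML/d

6.52 µg/L = 0.00652 mg/L.
Mass balance at complete mixing: C_std·(Q_w + Q_r) = Q_w·C_e + Q_r·C_b.
Rearranging, Q_w = Q_r·(C_std − C_b)/(C_e − C_std) = 0.514·(0.12 − 0.00652) / (0.62 − 0.12) = 0.1167 m³/s.
= 10.08 ML/d.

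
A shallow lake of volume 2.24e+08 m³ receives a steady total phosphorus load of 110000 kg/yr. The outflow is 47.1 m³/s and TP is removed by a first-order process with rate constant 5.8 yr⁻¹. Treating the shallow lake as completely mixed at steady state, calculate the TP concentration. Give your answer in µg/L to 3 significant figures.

39.5 µg/L

Outflow Q = 47.1 m³/s × 3.156e+07 s/yr = 1.486e+09 m³/yr.
Steady-state CSTR mass balance: W = Q·C + k·V·C, so C = W/(Q + kV).
Q + kV = 1.486e+09 + 5.8·2.24e+08 = 2.786e+09 m³/yr.
C = 110000/2.786e+09 = 3.949e-05 kg/m³ = 0.03949 mg/L = 39.49 µg/L.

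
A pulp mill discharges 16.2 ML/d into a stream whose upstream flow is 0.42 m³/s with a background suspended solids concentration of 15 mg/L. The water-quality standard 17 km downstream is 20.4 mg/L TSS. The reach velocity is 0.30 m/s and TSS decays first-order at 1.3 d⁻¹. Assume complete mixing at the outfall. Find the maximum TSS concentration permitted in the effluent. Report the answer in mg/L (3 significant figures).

16.2 ML/d = 0.1875 m³/s.
Travel time to the compliance point: t = 1.7e+04/0.30 = 5.667e+04 s = 0.6559 d; decay factor exp(−1.3·0.6559) = 0.4263.
So the concentration just after mixing may be at most 20.4/0.4263 = 47.85 mg/L.
Mass balance: 47.85·0.6075 = 0.1875·Cₑ + 0.42·15.
Cₑ = (29.07 − 6.3) / 0.1875 = 121.4 mg/L.

121 mg/L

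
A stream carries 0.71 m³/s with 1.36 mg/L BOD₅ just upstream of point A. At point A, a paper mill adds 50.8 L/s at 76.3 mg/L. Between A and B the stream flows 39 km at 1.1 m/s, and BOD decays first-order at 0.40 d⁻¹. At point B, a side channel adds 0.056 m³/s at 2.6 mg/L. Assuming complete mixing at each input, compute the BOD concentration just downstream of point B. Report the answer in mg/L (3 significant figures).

5.21 mg/L

50.8 L/s = 0.0508 m³/s.
After input A: C = (0.71·1.36 + 0.0508·76.3) / 0.7608 = 6.364 mg/L.
Over the 39 km reach to input B (t = 3.545e+04 s = 0.4104 d), decay gives C = 6.364·exp(−0.40·0.4104) = 5.401 mg/L.
After input B: C = (0.7608·5.401 + 0.056·2.6) / 0.8168 = 5.209 mg/L.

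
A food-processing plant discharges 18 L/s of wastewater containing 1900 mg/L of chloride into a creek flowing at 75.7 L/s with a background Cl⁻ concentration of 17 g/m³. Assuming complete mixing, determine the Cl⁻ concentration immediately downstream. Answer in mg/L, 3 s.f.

379 mg/L

18 L/s = 0.018 m³/s.
75.7 L/s = 0.0757 m³/s.
Conservation of mass across the mixing zone: C = (0.018·1900 + 0.0757·17) / (0.018 + 0.0757) = 35.49/0.0937 = 378.7 mg/L.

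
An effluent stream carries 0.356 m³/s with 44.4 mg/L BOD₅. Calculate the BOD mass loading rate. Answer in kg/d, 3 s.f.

1370 kg/d

Mass flux = Q·C = 0.356 m³/s × 44.4 g/m³ = 15.81 g/s.
= 15.81 g/s × 86.4 = 1366 kg/d.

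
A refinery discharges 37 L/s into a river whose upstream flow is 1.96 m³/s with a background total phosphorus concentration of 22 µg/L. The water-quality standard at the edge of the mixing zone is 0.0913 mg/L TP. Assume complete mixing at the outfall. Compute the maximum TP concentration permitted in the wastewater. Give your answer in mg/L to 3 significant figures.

3.76 mg/L

37 L/s = 0.037 m³/s.
22 µg/L = 0.022 mg/L.
Mass balance: 0.0913·1.997 = 0.037·Cₑ + 1.96·0.022.
Cₑ = (0.1823 − 0.04312) / 0.037 = 3.762 mg/L.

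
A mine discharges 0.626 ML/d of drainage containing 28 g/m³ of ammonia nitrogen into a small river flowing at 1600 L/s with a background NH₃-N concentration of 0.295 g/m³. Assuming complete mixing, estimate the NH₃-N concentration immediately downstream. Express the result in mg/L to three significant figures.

0.626 ML/d = 0.007245 m³/s.
1600 L/s = 1.6 m³/s.
Flow-weighted mixing gives C = (0.007245·28 + 1.6·0.295) / (0.007245 + 1.6) = 0.6749/1.607 = 0.4199 mg/L.

0.420 mg/L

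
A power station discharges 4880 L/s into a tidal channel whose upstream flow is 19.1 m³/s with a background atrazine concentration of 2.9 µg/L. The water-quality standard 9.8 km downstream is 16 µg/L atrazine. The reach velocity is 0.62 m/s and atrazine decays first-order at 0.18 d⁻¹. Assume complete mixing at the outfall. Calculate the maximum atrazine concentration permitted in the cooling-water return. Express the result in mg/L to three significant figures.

0.0699 mg/L

4880 L/s = 4.88 m³/s.
2.9 µg/L = 0.0029 mg/L.
16 µg/L = 0.016 mg/L.
Travel time to the compliance point: t = 9800/0.62 = 1.581e+04 s = 0.1829 d; decay factor exp(−0.18·0.1829) = 0.9676.
So the concentration just after mixing may be at most 0.016/0.9676 = 0.01654 mg/L.
Mass balance: 0.01654·23.98 = 4.88·Cₑ + 19.1·0.0029.
Cₑ = (0.3965 − 0.05539) / 4.88 = 0.0699 mg/L.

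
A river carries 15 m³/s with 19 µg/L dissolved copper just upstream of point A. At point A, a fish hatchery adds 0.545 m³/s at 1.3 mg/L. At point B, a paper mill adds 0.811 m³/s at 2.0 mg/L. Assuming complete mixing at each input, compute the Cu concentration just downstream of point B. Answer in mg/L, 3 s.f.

19 µg/L = 0.019 mg/L.
After input A: C = (15·0.019 + 0.545·1.3) / 15.54 = 0.06391 mg/L.
After input B: C = (15.54·0.06391 + 0.811·2) / 16.36 = 0.1599 mg/L.

0.160 mg/L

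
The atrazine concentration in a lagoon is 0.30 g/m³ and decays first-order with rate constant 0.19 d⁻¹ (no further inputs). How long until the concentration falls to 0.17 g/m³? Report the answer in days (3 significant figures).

t = ln(C₀/C)/k = ln(0.30/0.17)/0.19 = 0.568/0.19 = 2.989 d.

2.99 d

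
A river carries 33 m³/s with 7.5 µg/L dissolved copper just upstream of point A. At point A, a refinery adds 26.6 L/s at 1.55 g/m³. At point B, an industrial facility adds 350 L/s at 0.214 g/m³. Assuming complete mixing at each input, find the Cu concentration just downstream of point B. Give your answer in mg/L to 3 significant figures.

0.0109 mg/L

7.5 µg/L = 0.0075 mg/L.
26.6 L/s = 0.0266 m³/s.
After input A: C = (33·0.0075 + 0.0266·1.55) / 33.03 = 0.008742 mg/L.
350 L/s = 0.35 m³/s.
After input B: C = (33.03·0.008742 + 0.35·0.214) / 33.38 = 0.01089 mg/L.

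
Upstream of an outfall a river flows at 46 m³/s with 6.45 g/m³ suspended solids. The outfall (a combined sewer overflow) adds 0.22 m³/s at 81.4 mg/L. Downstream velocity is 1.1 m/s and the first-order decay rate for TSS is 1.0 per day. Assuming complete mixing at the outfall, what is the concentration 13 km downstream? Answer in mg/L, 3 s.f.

After complete mixing, C₀ = (0.22·81.4 + 46·6.45) / 46.22 = 6.807 mg/L.
Travel time t = 1.3e+04 m / 1.1 m/s = 1.182e+04 s = 0.1368 d.
C = 6.807·exp(−1.0·0.1368) = 6.807·0.8722 = 5.937 mg/L.

5.94 mg/L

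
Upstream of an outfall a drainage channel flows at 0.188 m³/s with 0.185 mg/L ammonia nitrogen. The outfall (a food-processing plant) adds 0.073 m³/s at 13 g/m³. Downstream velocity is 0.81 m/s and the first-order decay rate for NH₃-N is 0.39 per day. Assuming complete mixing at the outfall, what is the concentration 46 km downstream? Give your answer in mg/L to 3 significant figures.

2.92 mg/L

After complete mixing, C₀ = (0.073·13 + 0.188·0.185) / 0.261 = 3.769 mg/L.
Travel time t = 4.6e+04 m / 0.81 m/s = 5.679e+04 s = 0.6573 d.
C = 3.769·exp(−0.39·0.6573) = 3.769·0.7739 = 2.917 mg/L.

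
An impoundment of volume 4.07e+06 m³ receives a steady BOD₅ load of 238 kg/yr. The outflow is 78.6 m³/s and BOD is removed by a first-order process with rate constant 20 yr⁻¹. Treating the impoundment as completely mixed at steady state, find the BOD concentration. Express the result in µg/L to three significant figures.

Outflow Q = 78.6 m³/s × 3.156e+07 s/yr = 2.48e+09 m³/yr.
Steady-state CSTR mass balance: W = Q·C + k·V·C, so C = W/(Q + kV).
Q + kV = 2.48e+09 + 20·4.07e+06 = 2.562e+09 m³/yr.
C = 238/2.562e+09 = 9.29e-08 kg/m³ = 9.29e-05 mg/L = 0.0929 µg/L.

0.0929 µg/L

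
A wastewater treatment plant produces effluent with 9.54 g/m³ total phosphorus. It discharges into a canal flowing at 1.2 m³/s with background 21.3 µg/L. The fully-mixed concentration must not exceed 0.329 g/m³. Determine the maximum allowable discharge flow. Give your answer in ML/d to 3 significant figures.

21.3 µg/L = 0.0213 mg/L.
Mass balance at complete mixing: C_std·(Q_w + Q_r) = Q_w·C_e + Q_r·C_b.
Rearranging, Q_w = Q_r·(C_std − C_b)/(C_e − C_std) = 1.2·(0.329 − 0.0213) / (9.54 − 0.329) = 0.04009 m³/s.
= 3.464 ML/d.

3.46 ML/d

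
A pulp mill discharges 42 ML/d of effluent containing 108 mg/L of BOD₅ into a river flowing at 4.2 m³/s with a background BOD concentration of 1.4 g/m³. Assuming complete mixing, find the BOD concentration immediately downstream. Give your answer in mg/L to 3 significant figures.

12.5 mg/L

42 ML/d = 0.4861 m³/s.
Flow-weighted mixing gives C = (0.4861·108 + 4.2·1.4) / (0.4861 + 4.2) = 58.38/4.686 = 12.46 mg/L.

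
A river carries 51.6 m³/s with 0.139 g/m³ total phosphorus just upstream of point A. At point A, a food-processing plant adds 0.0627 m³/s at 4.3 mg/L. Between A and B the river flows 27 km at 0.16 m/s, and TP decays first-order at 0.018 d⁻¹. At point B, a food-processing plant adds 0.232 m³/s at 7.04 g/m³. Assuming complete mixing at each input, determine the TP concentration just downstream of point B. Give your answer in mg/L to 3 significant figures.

0.170 mg/L

After input A: C = (51.6·0.139 + 0.0627·4.3) / 51.66 = 0.144 mg/L.
Over the 27 km reach to input B (t = 1.688e+05 s = 1.953 d), decay gives C = 0.144·exp(−0.018·1.953) = 0.1391 mg/L.
After input B: C = (51.66·0.1391 + 0.232·7.04) / 51.89 = 0.1699 mg/L.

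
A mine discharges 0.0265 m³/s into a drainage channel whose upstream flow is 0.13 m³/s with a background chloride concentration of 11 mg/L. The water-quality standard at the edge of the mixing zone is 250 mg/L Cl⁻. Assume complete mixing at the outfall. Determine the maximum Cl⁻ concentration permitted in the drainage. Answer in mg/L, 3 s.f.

1420 mg/L

Mass balance: 250·0.1565 = 0.0265·Cₑ + 0.13·11.
Cₑ = (39.12 − 1.43) / 0.0265 = 1422 mg/L.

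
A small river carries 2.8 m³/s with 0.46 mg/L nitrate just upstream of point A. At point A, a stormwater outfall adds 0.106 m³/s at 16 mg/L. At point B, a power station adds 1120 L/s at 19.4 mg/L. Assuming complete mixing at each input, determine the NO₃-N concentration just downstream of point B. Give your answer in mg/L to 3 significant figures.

After input A: C = (2.8·0.46 + 0.106·16) / 2.906 = 1.027 mg/L.
1120 L/s = 1.12 m³/s.
After input B: C = (2.906·1.027 + 1.12·19.4) / 4.026 = 6.138 mg/L.

6.14 mg/L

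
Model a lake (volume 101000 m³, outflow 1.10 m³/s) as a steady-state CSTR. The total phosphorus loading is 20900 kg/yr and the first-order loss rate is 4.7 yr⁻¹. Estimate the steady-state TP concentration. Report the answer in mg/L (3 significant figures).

0.594 mg/L

Outflow Q = 1.10 m³/s × 3.156e+07 s/yr = 3.471e+07 m³/yr.
Steady-state CSTR mass balance: W = Q·C + k·V·C, so C = W/(Q + kV).
Q + kV = 3.471e+07 + 4.7·101000 = 3.519e+07 m³/yr.
C = 20900/3.519e+07 = 0.000594 kg/m³ = 0.594 mg/L.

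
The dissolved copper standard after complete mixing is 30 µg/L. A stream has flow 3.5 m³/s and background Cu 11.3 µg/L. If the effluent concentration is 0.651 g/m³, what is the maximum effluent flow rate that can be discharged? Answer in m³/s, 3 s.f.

0.105 m³/s

11.3 µg/L = 0.0113 mg/L.
30 µg/L = 0.03 mg/L.
Mass balance at complete mixing: C_std·(Q_w + Q_r) = Q_w·C_e + Q_r·C_b.
Rearranging, Q_w = Q_r·(C_std − C_b)/(C_e − C_std) = 3.5·(0.03 − 0.0113) / (0.651 − 0.03) = 0.1054 m³/s.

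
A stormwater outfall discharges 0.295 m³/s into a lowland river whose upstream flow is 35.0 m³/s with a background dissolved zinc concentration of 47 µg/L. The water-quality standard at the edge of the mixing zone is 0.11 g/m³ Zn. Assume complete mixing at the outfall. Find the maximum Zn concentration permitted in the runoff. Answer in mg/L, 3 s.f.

7.58 mg/L

47 µg/L = 0.047 mg/L.
Mass balance: 0.11·35.3 = 0.295·Cₑ + 35·0.047.
Cₑ = (3.882 − 1.645) / 0.295 = 7.585 mg/L.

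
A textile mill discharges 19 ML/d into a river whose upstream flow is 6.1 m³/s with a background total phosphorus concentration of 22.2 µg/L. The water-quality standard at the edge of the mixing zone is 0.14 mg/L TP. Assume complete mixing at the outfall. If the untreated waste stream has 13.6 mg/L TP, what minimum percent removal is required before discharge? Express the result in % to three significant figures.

19 ML/d = 0.2199 m³/s.
22.2 µg/L = 0.0222 mg/L.
Mass balance: 0.14·6.32 = 0.2199·Cₑ + 6.1·0.0222.
Cₑ = (0.8848 − 0.1354) / 0.2199 = 3.408 mg/L.
Required removal = 1 − 3.408/13.6 = 74.94 %.

74.9 %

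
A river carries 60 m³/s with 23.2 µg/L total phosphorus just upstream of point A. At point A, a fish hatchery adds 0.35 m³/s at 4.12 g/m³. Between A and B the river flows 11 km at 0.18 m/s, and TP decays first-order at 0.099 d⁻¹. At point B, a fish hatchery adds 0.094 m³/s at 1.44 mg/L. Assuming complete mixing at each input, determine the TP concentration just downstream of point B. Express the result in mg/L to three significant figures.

23.2 µg/L = 0.0232 mg/L.
After input A: C = (60·0.0232 + 0.35·4.12) / 60.35 = 0.04696 mg/L.
Over the 11 km reach to input B (t = 6.111e+04 s = 0.7073 d), decay gives C = 0.04696·exp(−0.099·0.7073) = 0.04378 mg/L.
After input B: C = (60.35·0.04378 + 0.094·1.44) / 60.44 = 0.04595 mg/L.

0.0460 mg/L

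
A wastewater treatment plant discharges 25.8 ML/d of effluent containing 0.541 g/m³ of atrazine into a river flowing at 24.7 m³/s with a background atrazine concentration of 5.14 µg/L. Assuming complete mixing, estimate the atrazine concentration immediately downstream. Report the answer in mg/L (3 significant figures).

0.0115 mg/L

25.8 ML/d = 0.2986 m³/s.
5.14 µg/L = 0.00514 mg/L.
Flow-weighted mixing gives C = (0.2986·0.541 + 24.7·0.00514) / (0.2986 + 24.7) = 0.2885/25 = 0.01154 mg/L.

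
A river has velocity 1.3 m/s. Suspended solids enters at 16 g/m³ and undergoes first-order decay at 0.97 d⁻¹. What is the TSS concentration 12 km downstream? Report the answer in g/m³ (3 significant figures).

14.4 g/m³

Travel time t = 12 km / 1.3 m/s = 1.2e+04/1.3 = 9231 s = 0.1068 d.
First-order decay: C = 16·exp(−0.97·0.1068) = 16·0.9016 = 14.42 g/m³.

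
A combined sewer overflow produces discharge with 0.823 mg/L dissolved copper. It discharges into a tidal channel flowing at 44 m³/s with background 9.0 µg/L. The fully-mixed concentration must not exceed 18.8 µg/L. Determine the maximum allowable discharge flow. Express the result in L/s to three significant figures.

9.0 µg/L = 0.009 mg/L.
18.8 µg/L = 0.0188 mg/L.
Mass balance at complete mixing: C_std·(Q_w + Q_r) = Q_w·C_e + Q_r·C_b.
Rearranging, Q_w = Q_r·(C_std − C_b)/(C_e − C_std) = 44·(0.0188 − 0.009) / (0.823 − 0.0188) = 0.5362 m³/s.
= 536.2 L/s.

536 L/s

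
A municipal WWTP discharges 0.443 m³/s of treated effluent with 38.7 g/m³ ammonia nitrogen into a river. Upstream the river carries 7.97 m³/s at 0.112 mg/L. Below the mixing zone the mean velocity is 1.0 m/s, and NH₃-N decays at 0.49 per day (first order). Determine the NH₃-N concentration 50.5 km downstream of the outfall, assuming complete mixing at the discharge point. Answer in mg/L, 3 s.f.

After complete mixing, C₀ = (0.443·38.7 + 7.97·0.112) / 8.413 = 2.144 mg/L.
Travel time t = 5.05e+04 m / 1.0 m/s = 5.05e+04 s = 0.5845 d.
C = 2.144·exp(−0.49·0.5845) = 2.144·0.751 = 1.61 mg/L.

1.61 mg/L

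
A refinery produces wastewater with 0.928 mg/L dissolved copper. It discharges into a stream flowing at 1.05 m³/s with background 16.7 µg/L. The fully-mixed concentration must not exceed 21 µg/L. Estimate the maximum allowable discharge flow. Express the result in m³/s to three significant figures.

16.7 µg/L = 0.0167 mg/L.
21 µg/L = 0.021 mg/L.
Mass balance at complete mixing: C_std·(Q_w + Q_r) = Q_w·C_e + Q_r·C_b.
Rearranging, Q_w = Q_r·(C_std − C_b)/(C_e − C_std) = 1.05·(0.021 − 0.0167) / (0.928 − 0.021) = 0.004978 m³/s.

0.00498 m³/s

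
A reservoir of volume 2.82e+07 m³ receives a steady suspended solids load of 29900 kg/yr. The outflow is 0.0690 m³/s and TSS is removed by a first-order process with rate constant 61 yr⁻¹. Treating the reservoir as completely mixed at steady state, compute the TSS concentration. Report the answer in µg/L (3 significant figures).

17.4 µg/L

Outflow Q = 0.0690 m³/s × 3.156e+07 s/yr = 2.177e+06 m³/yr.
Steady-state CSTR mass balance: W = Q·C + k·V·C, so C = W/(Q + kV).
Q + kV = 2.177e+06 + 61·2.82e+07 = 1.722e+09 m³/yr.
C = 29900/1.722e+09 = 1.736e-05 kg/m³ = 0.01736 mg/L = 17.36 µg/L.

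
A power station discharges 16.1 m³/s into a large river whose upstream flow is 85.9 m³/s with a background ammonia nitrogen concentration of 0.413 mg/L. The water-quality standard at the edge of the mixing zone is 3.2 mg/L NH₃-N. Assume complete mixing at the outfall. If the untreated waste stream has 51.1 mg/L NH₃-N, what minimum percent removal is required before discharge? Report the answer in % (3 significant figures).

Mass balance: 3.2·102 = 16.1·Cₑ + 85.9·0.413.
Cₑ = (326.4 − 35.48) / 16.1 = 18.07 mg/L.
Required removal = 1 − 18.07/51.1 = 64.64 %.

64.6 %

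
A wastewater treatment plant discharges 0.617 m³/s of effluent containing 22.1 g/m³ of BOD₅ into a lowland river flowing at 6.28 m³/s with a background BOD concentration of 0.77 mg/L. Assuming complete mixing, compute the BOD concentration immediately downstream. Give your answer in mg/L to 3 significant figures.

Conservation of mass across the mixing zone: C = (0.617·22.1 + 6.28·0.77) / (0.617 + 6.28) = 18.47/6.897 = 2.678 mg/L.

2.68 mg/L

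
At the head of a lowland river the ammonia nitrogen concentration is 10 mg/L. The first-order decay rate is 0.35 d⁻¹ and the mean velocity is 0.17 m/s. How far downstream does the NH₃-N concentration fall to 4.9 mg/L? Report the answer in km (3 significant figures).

From C = C₀·e^(−kt), t = ln(C₀/C)/k = ln(10/4.9)/0.35 = 0.7133/0.35 = 2.038 d.
Distance = v·t = 0.17 m/s × 1.761e+05 s = 2.994e+04 m = 29.94 km.

29.9 km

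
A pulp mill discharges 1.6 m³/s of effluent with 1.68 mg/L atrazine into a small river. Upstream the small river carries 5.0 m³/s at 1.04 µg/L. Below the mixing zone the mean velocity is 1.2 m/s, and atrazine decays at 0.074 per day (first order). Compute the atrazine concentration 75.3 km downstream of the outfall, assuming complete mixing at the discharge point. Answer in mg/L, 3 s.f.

0.387 mg/L

1.04 µg/L = 0.00104 mg/L.
After complete mixing, C₀ = (1.6·1.68 + 5·0.00104) / 6.6 = 0.4081 mg/L.
Travel time t = 7.53e+04 m / 1.2 m/s = 6.275e+04 s = 0.7263 d.
C = 0.4081·exp(−0.074·0.7263) = 0.4081·0.9477 = 0.3867 mg/L.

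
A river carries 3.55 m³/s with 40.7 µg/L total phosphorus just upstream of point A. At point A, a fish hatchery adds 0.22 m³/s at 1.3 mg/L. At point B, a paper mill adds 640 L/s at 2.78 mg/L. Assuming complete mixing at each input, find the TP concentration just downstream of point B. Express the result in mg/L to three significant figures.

0.501 mg/L

40.7 µg/L = 0.0407 mg/L.
After input A: C = (3.55·0.0407 + 0.22·1.3) / 3.77 = 0.1142 mg/L.
640 L/s = 0.64 m³/s.
After input B: C = (3.77·0.1142 + 0.64·2.78) / 4.41 = 0.5011 mg/L.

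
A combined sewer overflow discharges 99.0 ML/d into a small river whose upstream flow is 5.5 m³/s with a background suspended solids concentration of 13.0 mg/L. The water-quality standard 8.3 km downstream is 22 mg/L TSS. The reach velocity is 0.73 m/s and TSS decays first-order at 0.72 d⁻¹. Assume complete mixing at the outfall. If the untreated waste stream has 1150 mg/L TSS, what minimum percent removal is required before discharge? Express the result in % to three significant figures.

99.0 ML/d = 1.146 m³/s.
Travel time to the compliance point: t = 8300/0.73 = 1.137e+04 s = 0.1316 d; decay factor exp(−0.72·0.1316) = 0.9096.
So the concentration just after mixing may be at most 22/0.9096 = 24.19 mg/L.
Mass balance: 24.19·6.646 = 1.146·Cₑ + 5.5·13.
Cₑ = (160.7 − 71.5) / 1.146 = 77.88 mg/L.
Required removal = 1 − 77.88/1150 = 93.23 %.

93.2 %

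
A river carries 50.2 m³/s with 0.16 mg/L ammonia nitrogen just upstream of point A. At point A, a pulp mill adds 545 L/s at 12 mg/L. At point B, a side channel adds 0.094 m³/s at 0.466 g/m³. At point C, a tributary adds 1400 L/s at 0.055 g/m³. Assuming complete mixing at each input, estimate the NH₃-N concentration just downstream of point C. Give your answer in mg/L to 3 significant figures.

545 L/s = 0.545 m³/s.
After input A: C = (50.2·0.16 + 0.545·12) / 50.75 = 0.2872 mg/L.
After input B: C = (50.75·0.2872 + 0.094·0.466) / 50.84 = 0.2875 mg/L.
1400 L/s = 1.4 m³/s.
After input C: C = (50.84·0.2875 + 1.4·0.055) / 52.24 = 0.2813 mg/L.

0.281 mg/L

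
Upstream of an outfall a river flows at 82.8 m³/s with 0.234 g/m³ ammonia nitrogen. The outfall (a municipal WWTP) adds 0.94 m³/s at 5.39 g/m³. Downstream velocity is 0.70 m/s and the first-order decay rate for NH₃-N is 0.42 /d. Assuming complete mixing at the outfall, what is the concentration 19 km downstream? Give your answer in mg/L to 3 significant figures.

After complete mixing, C₀ = (0.94·5.39 + 82.8·0.234) / 83.74 = 0.2919 mg/L.
Travel time t = 1.9e+04 m / 0.70 m/s = 2.714e+04 s = 0.3142 d.
C = 0.2919·exp(−0.42·0.3142) = 0.2919·0.8764 = 0.2558 mg/L.

0.256 mg/L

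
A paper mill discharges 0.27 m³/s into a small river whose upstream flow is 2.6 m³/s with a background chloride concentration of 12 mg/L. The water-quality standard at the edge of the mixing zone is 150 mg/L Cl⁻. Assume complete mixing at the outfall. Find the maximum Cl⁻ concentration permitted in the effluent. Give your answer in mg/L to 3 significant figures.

1480 mg/L

Mass balance: 150·2.87 = 0.27·Cₑ + 2.6·12.
Cₑ = (430.5 − 31.2) / 0.27 = 1479 mg/L.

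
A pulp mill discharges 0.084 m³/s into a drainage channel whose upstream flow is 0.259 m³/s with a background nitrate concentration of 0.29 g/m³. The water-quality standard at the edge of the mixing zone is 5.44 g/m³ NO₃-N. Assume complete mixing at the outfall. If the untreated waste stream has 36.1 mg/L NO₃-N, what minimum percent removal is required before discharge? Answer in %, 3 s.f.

40.9 %

Mass balance: 5.44·0.343 = 0.084·Cₑ + 0.259·0.29.
Cₑ = (1.866 − 0.07511) / 0.084 = 21.32 mg/L.
Required removal = 1 − 21.32/36.1 = 40.94 %.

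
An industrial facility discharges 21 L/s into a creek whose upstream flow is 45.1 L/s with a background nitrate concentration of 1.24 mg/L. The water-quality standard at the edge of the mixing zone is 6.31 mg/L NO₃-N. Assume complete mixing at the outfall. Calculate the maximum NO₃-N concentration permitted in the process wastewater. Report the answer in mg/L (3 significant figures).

21 L/s = 0.021 m³/s.
45.1 L/s = 0.0451 m³/s.
Mass balance: 6.31·0.0661 = 0.021·Cₑ + 0.0451·1.24.
Cₑ = (0.4171 − 0.05592) / 0.021 = 17.2 mg/L.

17.2 mg/L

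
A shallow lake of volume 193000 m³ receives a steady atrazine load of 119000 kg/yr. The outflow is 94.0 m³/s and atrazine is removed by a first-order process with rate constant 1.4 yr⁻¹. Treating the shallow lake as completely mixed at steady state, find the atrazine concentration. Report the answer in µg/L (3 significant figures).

Outflow Q = 94.0 m³/s × 3.156e+07 s/yr = 2.966e+09 m³/yr.
Steady-state CSTR mass balance: W = Q·C + k·V·C, so C = W/(Q + kV).
Q + kV = 2.966e+09 + 1.4·193000 = 2.967e+09 m³/yr.
C = 119000/2.967e+09 = 4.011e-05 kg/m³ = 0.04011 mg/L = 40.11 µg/L.

40.1 µg/L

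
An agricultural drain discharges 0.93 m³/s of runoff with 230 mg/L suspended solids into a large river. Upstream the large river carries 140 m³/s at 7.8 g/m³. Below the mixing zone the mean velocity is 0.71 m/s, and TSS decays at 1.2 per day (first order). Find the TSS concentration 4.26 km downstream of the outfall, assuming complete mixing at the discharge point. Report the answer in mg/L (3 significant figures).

After complete mixing, C₀ = (0.93·230 + 140·7.8) / 140.9 = 9.266 mg/L.
Travel time t = 4260 m / 0.71 m/s = 6000 s = 0.06944 d.
C = 9.266·exp(−1.2·0.06944) = 9.266·0.92 = 8.525 mg/L.

8.53 mg/L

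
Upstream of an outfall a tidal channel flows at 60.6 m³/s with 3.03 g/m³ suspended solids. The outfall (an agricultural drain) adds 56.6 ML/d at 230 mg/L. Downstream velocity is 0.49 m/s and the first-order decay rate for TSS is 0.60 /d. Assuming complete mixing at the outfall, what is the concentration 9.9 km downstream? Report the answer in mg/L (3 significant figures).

4.74 mg/L

56.6 ML/d = 0.6551 m³/s.
After complete mixing, C₀ = (0.6551·230 + 60.6·3.03) / 61.26 = 5.457 mg/L.
Travel time t = 9900 m / 0.49 m/s = 2.02e+04 s = 0.2338 d.
C = 5.457·exp(−0.60·0.2338) = 5.457·0.8691 = 4.743 mg/L.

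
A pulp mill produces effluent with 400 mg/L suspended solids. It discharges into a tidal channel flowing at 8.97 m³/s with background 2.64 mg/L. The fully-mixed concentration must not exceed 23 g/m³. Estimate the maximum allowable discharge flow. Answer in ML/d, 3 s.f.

41.9 ML/d

Mass balance at complete mixing: C_std·(Q_w + Q_r) = Q_w·C_e + Q_r·C_b.
Rearranging, Q_w = Q_r·(C_std − C_b)/(C_e − C_std) = 8.97·(23 − 2.64) / (400 − 23) = 0.4844 m³/s.
= 41.85 ML/d.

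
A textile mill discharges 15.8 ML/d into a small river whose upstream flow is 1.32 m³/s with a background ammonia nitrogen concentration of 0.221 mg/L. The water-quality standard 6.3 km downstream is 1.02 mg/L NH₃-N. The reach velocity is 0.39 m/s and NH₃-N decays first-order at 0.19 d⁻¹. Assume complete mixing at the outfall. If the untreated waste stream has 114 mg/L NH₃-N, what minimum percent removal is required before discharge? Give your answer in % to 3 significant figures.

93.8 %

15.8 ML/d = 0.1829 m³/s.
Travel time to the compliance point: t = 6300/0.39 = 1.615e+04 s = 0.187 d; decay factor exp(−0.19·0.187) = 0.9651.
So the concentration just after mixing may be at most 1.02/0.9651 = 1.057 mg/L.
Mass balance: 1.057·1.503 = 0.1829·Cₑ + 1.32·0.221.
Cₑ = (1.588 − 0.2917) / 0.1829 = 7.09 mg/L.
Required removal = 1 − 7.09/114 = 93.78 %.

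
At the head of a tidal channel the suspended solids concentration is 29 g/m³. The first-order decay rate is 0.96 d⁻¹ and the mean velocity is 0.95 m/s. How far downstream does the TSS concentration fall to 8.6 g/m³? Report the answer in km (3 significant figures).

From C = C₀·e^(−kt), t = ln(C₀/C)/k = ln(29/8.6)/0.96 = 1.216/0.96 = 1.266 d.
Distance = v·t = 0.95 m/s × 1.094e+05 s = 1.039e+05 m = 103.9 km.

104 km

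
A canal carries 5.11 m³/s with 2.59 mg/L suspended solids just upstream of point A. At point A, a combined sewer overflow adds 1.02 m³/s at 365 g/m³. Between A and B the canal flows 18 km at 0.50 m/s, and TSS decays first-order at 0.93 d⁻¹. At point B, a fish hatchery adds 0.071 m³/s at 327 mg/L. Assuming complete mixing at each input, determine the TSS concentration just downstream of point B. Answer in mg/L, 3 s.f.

45.9 mg/L

After input A: C = (5.11·2.59 + 1.02·365) / 6.13 = 62.89 mg/L.
Over the 18 km reach to input B (t = 3.6e+04 s = 0.4167 d), decay gives C = 62.89·exp(−0.93·0.4167) = 42.69 mg/L.
After input B: C = (6.13·42.69 + 0.071·327) / 6.201 = 45.94 mg/L.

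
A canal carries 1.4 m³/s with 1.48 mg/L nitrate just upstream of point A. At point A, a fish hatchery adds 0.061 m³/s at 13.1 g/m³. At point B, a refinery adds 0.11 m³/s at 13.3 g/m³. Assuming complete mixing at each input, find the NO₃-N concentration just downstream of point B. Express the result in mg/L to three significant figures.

After input A: C = (1.4·1.48 + 0.061·13.1) / 1.461 = 1.965 mg/L.
After input B: C = (1.461·1.965 + 0.11·13.3) / 1.571 = 2.759 mg/L.

2.76 mg/L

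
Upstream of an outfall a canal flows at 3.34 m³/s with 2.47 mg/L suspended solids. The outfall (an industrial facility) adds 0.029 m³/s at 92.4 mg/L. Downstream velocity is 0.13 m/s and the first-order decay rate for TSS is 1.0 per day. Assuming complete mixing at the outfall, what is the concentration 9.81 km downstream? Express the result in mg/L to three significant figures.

1.35 mg/L

After complete mixing, C₀ = (0.029·92.4 + 3.34·2.47) / 3.369 = 3.244 mg/L.
Travel time t = 9810 m / 0.13 m/s = 7.546e+04 s = 0.8734 d.
C = 3.244·exp(−1.0·0.8734) = 3.244·0.4175 = 1.355 mg/L.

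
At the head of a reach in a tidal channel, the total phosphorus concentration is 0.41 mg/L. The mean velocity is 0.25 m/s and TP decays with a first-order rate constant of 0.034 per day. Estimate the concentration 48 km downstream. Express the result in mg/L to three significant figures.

Travel time t = 48 km / 0.25 m/s = 4.8e+04/0.25 = 1.92e+05 s = 2.222 d.
First-order decay: C = 0.41·exp(−0.034·2.222) = 0.41·0.9272 = 0.3802 mg/L.

0.380 mg/L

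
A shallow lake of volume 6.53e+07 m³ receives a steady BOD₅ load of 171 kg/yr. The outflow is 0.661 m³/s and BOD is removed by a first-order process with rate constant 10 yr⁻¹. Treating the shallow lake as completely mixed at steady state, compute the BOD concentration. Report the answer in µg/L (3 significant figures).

0.254 µg/L

Outflow Q = 0.661 m³/s × 3.156e+07 s/yr = 2.086e+07 m³/yr.
Steady-state CSTR mass balance: W = Q·C + k·V·C, so C = W/(Q + kV).
Q + kV = 2.086e+07 + 10·6.53e+07 = 6.739e+08 m³/yr.
C = 171/6.739e+08 = 2.538e-07 kg/m³ = 0.0002538 mg/L = 0.2538 µg/L.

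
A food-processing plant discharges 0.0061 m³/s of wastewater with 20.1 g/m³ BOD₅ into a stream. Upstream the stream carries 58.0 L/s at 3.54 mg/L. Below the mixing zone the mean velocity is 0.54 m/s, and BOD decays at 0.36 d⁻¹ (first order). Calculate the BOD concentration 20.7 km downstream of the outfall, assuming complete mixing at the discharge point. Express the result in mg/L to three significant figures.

4.36 mg/L

58.0 L/s = 0.058 m³/s.
After complete mixing, C₀ = (0.0061·20.1 + 0.058·3.54) / 0.0641 = 5.116 mg/L.
Travel time t = 2.07e+04 m / 0.54 m/s = 3.833e+04 s = 0.4437 d.
C = 5.116·exp(−0.36·0.4437) = 5.116·0.8524 = 4.361 mg/L.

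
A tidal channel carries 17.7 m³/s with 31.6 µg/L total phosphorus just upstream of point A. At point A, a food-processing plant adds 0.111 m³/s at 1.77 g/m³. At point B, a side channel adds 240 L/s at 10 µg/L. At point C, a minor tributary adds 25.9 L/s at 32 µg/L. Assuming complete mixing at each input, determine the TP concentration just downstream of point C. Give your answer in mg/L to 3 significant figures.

0.0420 mg/L

31.6 µg/L = 0.0316 mg/L.
After input A: C = (17.7·0.0316 + 0.111·1.77) / 17.81 = 0.04243 mg/L.
240 L/s = 0.24 m³/s.
10 µg/L = 0.01 mg/L.
After input B: C = (17.81·0.04243 + 0.24·0.01) / 18.05 = 0.042 mg/L.
25.9 L/s = 0.0259 m³/s.
32 µg/L = 0.032 mg/L.
After input C: C = (18.05·0.042 + 0.0259·0.032) / 18.08 = 0.04199 mg/L.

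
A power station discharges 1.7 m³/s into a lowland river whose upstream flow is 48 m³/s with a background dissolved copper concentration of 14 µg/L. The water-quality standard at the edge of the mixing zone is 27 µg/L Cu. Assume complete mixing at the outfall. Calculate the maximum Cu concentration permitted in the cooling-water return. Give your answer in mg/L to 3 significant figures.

14 µg/L = 0.014 mg/L.
27 µg/L = 0.027 mg/L.
Mass balance: 0.027·49.7 = 1.7·Cₑ + 48·0.014.
Cₑ = (1.342 − 0.672) / 1.7 = 0.3941 mg/L.

0.394 mg/L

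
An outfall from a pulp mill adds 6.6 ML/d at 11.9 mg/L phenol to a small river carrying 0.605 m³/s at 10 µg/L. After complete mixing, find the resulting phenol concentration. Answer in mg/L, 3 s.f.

6.6 ML/d = 0.07639 m³/s.
10 µg/L = 0.01 mg/L.
Conservation of mass across the mixing zone: C = (0.07639·11.9 + 0.605·0.01) / (0.07639 + 0.605) = 0.9151/0.6814 = 1.343 mg/L.

1.34 mg/L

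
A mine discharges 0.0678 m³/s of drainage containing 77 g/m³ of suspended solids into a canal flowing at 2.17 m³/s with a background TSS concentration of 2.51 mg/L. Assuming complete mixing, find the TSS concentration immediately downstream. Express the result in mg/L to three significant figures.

4.77 mg/L

Flow-weighted mixing gives C = (0.0678·77 + 2.17·2.51) / (0.0678 + 2.17) = 10.67/2.238 = 4.767 mg/L.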